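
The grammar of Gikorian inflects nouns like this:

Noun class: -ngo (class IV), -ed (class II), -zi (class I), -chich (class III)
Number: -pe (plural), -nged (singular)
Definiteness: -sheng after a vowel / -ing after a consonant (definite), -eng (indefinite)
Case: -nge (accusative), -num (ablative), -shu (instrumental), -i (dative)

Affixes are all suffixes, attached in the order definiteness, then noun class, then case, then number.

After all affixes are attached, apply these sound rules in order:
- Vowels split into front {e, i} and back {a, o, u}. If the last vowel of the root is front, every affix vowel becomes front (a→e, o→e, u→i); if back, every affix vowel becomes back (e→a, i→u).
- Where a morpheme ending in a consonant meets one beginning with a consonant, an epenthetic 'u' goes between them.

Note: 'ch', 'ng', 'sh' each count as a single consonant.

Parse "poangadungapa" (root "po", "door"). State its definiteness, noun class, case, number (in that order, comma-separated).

indefinite, class II, accusative, plural

Segment: po-eng-ed-nge-pe.
definiteness: -eng → indefinite.
noun class: -ed → class II.
case: -nge → accusative.
number: -pe → plural.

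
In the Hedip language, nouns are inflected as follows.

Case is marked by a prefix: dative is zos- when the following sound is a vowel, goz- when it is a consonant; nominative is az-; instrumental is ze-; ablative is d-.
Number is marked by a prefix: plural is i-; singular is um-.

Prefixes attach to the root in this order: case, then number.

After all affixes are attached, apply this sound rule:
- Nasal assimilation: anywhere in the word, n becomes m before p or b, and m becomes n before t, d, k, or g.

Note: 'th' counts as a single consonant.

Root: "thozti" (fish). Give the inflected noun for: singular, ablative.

Attach case ablative d- → dthozti.
Attach number singular um- → umdthozti.
Apply nasal assimilation: umdthozti → undthozti.

undthozti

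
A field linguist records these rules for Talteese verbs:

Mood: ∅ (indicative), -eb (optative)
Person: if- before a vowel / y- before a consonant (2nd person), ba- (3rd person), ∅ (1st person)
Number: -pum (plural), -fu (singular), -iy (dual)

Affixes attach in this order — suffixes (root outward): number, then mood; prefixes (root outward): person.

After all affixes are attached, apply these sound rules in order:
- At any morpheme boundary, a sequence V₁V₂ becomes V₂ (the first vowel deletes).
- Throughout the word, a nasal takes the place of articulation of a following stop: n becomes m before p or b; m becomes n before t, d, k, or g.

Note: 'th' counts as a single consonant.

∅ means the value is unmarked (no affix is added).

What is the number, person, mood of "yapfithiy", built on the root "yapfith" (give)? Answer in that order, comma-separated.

Segment: yapfith-iy.
number: -iy → dual.
person: ∅ → 1st person.
mood: ∅ → indicative.

dual, 1st person, indicative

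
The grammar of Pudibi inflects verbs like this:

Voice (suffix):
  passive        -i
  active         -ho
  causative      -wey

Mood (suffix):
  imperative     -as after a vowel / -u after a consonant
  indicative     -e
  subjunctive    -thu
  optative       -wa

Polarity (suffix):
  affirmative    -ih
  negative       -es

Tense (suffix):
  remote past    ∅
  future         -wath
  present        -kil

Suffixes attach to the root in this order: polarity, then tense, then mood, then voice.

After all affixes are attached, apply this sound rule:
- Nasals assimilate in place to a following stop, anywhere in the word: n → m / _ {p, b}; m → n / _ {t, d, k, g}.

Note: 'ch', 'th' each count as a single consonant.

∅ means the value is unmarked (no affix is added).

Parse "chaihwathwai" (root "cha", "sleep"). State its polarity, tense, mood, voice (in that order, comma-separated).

Segment: cha-ih-wath-wa-i.
polarity: -ih → affirmative.
tense: -wath → future.
mood: -wa → optative.
voice: -i → passive.

affirmative, future, optative, passive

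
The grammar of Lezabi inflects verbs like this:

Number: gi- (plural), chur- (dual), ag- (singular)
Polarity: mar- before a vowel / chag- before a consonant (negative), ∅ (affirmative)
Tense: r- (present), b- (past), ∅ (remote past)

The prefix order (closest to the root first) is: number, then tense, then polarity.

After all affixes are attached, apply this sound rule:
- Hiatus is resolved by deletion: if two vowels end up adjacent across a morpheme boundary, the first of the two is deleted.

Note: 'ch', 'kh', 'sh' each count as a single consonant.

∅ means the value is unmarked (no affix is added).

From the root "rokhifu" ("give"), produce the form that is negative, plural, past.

Attach number plural gi- → girokhifu.
Attach tense past b- → bgirokhifu.
Attach polarity negative chag- (before consonant 'b') → chagbgirokhifu.
Vowel deletion: no change.

chagbgirokhifu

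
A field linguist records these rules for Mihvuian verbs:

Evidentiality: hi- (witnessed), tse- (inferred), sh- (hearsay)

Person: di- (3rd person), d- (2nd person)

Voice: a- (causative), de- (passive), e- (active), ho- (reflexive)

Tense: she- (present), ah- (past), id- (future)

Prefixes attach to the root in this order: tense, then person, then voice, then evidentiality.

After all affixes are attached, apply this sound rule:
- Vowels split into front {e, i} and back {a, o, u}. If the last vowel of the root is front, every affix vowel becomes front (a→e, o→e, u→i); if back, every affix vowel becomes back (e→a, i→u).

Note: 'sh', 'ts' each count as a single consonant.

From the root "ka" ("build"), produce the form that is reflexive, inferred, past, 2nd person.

tsahodahka

Attach tense past ah- → ahka.
Attach person 2nd person d- → dahka.
Attach voice reflexive ho- → hodahka.
Attach evidentiality inferred tse- → tsehodahka.
Apply vowel harmony: tsehodahka → tsahodahka.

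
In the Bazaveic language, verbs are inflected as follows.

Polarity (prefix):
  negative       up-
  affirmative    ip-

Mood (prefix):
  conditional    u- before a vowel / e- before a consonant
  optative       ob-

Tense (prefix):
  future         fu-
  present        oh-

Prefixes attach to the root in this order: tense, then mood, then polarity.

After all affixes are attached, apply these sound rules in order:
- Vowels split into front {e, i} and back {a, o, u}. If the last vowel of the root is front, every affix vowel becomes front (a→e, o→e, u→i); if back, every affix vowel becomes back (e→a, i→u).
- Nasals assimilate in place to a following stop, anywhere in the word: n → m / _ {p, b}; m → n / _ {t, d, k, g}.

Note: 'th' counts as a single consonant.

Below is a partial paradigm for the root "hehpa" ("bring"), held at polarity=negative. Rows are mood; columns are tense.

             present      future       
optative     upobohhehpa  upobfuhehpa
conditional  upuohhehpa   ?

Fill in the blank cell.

Attach tense future fu- → fuhehpa.
Attach mood conditional e- (before consonant 'f') → efuhehpa.
Attach polarity negative up- → upefuhehpa.
Apply vowel harmony: upefuhehpa → upafuhehpa.
Nasal assimilation: no change.

upafuhehpa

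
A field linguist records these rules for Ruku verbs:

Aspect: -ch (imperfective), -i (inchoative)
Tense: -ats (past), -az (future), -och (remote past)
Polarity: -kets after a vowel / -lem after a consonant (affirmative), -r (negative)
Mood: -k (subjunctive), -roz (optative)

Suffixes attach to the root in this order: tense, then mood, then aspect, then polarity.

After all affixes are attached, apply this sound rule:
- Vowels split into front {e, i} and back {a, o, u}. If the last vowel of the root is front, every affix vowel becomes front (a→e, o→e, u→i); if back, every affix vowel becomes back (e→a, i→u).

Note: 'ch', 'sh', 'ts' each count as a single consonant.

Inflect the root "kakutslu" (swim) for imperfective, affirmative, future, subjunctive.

kakutsluazkchlam

Attach tense future -az → kakutsluaz.
Attach mood subjunctive -k → kakutsluazk.
Attach aspect imperfective -ch → kakutsluazkch.
Attach polarity affirmative -lem (after consonant 'ch') → kakutsluazkchlem.
Apply vowel harmony: kakutsluazkchlem → kakutsluazkchlam.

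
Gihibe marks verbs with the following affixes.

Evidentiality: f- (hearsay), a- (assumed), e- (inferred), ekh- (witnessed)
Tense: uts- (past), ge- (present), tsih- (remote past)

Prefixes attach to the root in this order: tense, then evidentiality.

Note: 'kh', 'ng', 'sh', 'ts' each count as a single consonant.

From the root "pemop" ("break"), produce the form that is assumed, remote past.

Attach tense remote past tsih- → tsihpemop.
Attach evidentiality assumed a- → atsihpemop.

atsihpemop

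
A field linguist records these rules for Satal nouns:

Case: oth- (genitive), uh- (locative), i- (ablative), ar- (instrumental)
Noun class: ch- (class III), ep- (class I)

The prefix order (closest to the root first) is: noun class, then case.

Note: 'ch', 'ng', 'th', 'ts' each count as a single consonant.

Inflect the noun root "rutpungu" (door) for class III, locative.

uhchrutpungu

Attach noun class class III ch- → chrutpungu.
Attach case locative uh- → uhchrutpungu.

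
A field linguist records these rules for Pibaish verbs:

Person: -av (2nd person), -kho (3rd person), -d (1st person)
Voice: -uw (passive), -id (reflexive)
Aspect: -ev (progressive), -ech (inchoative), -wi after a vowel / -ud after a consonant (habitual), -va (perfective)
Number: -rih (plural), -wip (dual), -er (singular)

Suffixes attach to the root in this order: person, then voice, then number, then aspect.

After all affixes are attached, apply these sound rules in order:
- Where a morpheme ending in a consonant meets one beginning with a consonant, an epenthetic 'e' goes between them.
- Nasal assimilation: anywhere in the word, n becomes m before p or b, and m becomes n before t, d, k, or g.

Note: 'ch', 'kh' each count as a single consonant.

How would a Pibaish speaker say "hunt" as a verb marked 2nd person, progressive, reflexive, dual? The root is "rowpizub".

Attach person 2nd person -av → rowpizubav.
Attach voice reflexive -id → rowpizubavid.
Attach number dual -wip → rowpizubavidwip.
Attach aspect progressive -ev → rowpizubavidwipev.
Apply epenthesis: rowpizubavidwipev → rowpizubavidewipev.
Nasal assimilation: no change.

rowpizubavidewipev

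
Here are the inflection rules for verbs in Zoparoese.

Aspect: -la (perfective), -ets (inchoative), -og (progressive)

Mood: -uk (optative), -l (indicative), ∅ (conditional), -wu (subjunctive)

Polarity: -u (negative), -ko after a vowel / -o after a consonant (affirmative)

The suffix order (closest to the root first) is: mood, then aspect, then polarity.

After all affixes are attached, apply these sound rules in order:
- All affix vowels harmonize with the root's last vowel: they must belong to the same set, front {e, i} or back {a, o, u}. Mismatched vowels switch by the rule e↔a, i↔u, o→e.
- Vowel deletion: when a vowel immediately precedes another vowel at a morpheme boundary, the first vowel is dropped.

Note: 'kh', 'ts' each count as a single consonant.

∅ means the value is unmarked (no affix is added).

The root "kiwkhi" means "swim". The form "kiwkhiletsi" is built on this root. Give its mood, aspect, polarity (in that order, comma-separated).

Segment: kiwkhi-l-ets-u.
mood: -l → indicative.
aspect: -ets → inchoative.
polarity: -u → negative.

indicative, inchoative, negative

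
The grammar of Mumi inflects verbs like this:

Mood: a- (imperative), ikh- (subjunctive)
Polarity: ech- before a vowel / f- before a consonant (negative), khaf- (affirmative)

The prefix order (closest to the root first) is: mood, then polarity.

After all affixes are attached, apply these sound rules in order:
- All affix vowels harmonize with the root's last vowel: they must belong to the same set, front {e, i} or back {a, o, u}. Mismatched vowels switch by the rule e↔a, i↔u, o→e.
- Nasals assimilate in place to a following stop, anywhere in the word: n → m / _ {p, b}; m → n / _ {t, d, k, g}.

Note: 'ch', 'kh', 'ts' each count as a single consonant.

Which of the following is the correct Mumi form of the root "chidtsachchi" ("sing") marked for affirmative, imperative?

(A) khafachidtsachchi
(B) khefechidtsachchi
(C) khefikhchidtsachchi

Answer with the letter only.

Attach mood imperative a- → achidtsachchi.
Attach polarity affirmative khaf- → khafachidtsachchi.
Apply vowel harmony: khafachidtsachchi → khefechidtsachchi.
Nasal assimilation: no change.
So the correct form is khefechidtsachchi, option (B).
(A) khafachidtsachchi is wrong: it fails to apply the sound rule(s).
(C) khefikhchidtsachchi is wrong: it uses subjunctive instead of imperative for mood.

B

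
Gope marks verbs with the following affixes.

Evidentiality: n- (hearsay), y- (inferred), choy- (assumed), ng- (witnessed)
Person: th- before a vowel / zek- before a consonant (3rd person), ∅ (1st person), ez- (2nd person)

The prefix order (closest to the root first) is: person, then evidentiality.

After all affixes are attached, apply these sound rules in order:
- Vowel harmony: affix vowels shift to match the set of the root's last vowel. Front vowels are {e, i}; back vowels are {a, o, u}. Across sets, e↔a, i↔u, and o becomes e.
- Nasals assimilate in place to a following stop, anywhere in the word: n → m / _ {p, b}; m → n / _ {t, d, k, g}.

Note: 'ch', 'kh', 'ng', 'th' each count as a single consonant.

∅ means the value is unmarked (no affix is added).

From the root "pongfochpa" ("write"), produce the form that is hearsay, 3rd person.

nzakpongfochpa

Attach person 3rd person zek- (before consonant 'p') → zekpongfochpa.
Attach evidentiality hearsay n- → nzekpongfochpa.
Apply vowel harmony: nzekpongfochpa → nzakpongfochpa.
Nasal assimilation: no change.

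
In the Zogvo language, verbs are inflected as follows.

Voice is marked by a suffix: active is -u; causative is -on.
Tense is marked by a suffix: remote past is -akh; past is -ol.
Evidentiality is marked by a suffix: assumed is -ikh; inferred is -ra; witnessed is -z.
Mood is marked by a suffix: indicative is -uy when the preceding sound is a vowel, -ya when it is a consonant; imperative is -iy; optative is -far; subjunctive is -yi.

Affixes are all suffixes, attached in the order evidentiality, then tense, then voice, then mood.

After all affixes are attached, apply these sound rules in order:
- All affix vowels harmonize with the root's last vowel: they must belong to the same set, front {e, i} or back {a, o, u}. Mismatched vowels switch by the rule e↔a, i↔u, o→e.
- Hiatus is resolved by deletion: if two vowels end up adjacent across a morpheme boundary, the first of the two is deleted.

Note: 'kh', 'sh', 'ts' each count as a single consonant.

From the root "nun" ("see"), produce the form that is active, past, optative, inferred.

Attach evidentiality inferred -ra → nunra.
Attach tense past -ol → nunraol.
Attach voice active -u → nunraolu.
Attach mood optative -far → nunraolufar.
Vowel harmony: no change.
Apply vowel deletion: nunraolufar → nunrolufar.

nunrolufar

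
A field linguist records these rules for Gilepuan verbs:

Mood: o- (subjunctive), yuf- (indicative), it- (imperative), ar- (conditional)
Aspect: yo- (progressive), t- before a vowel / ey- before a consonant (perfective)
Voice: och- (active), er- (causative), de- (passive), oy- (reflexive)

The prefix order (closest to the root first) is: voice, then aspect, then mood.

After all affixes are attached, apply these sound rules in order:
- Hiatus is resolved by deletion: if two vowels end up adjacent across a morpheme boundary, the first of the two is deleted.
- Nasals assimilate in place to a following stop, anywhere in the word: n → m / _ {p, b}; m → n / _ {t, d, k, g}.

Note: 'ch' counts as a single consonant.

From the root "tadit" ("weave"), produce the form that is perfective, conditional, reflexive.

Attach voice reflexive oy- → oytadit.
Attach aspect perfective t- (before vowel 'o') → toytadit.
Attach mood conditional ar- → artoytadit.
Vowel deletion: no change.
Nasal assimilation: no change.

artoytadit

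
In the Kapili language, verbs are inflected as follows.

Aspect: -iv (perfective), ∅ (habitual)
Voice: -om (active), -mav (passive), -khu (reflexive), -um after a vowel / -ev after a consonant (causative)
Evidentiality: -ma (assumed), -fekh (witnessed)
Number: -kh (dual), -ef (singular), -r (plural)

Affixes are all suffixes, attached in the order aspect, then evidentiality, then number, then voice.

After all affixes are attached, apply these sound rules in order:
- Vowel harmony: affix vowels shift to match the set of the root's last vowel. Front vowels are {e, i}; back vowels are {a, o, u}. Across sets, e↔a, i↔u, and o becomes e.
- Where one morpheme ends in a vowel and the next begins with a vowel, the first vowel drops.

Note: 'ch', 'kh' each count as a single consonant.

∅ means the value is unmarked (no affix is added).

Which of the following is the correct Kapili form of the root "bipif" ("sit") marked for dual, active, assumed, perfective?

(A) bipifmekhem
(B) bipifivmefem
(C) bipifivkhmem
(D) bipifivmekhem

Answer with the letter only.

Attach aspect perfective -iv → bipifiv.
Attach evidentiality assumed -ma → bipifivma.
Attach number dual -kh → bipifivmakh.
Attach voice active -om → bipifivmakhom.
Apply vowel harmony: bipifivmakhom → bipifivmekhem.
Vowel deletion: no change.
So the correct form is bipifivmekhem, option (D).
(A) bipifmekhem is wrong: it uses habitual instead of perfective for aspect.
(B) bipifivmefem is wrong: it uses singular instead of dual for number.
(C) bipifivkhmem is wrong: it has the affixes in the wrong order.

D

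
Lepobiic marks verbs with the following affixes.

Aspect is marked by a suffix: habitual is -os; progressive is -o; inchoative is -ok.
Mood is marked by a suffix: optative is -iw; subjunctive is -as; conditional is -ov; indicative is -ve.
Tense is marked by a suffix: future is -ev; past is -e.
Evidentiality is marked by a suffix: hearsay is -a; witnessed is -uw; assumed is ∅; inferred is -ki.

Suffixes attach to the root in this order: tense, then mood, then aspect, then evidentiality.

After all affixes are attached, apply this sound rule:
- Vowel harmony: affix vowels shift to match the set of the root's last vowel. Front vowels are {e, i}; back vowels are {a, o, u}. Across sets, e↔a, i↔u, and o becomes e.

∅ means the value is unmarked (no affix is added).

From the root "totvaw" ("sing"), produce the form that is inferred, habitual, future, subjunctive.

totvawavasosku

Attach tense future -ev → totvawev.
Attach mood subjunctive -as → totvawevas.
Attach aspect habitual -os → totvawevasos.
Attach evidentiality inferred -ki → totvawevasoski.
Apply vowel harmony: totvawevasoski → totvawavasosku.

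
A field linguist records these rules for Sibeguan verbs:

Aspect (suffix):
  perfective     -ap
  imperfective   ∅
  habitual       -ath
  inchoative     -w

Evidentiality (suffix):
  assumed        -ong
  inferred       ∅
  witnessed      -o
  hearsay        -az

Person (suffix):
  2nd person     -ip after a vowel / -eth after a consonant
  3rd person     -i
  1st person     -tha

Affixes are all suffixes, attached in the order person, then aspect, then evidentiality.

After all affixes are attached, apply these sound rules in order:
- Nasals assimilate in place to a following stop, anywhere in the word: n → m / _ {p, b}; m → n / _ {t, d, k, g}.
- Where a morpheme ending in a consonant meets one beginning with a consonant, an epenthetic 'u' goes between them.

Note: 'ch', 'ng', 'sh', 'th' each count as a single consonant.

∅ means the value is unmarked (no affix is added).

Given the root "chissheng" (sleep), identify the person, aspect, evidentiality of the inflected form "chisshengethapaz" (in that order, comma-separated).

2nd person, perfective, hearsay

Segment: chissheng-eth-ap-az.
person: -ip/eth → 2nd person.
aspect: -ap → perfective.
evidentiality: -az → hearsay.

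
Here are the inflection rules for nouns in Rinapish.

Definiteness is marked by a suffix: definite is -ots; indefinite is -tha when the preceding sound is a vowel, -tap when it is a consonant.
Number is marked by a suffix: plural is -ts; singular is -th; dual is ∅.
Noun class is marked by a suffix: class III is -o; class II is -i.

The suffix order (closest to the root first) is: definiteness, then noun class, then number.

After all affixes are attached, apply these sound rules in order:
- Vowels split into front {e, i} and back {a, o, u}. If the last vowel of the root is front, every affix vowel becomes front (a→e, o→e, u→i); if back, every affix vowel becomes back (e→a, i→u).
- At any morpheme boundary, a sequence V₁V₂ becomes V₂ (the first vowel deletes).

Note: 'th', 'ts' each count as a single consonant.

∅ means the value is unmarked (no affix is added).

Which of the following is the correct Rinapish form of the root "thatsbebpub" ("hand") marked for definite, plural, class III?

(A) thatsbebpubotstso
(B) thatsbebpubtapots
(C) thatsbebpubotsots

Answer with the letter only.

C

Attach definiteness definite -ots → thatsbebpubots.
Attach noun class class III -o → thatsbebpubotso.
Attach number plural -ts → thatsbebpubotsots.
Vowel harmony: no change.
Vowel deletion: no change.
So the correct form is thatsbebpubotsots, option (C).
(A) thatsbebpubotstso is wrong: it has the affixes in the wrong order.
(B) thatsbebpubtapots is wrong: it uses indefinite instead of definite for definiteness.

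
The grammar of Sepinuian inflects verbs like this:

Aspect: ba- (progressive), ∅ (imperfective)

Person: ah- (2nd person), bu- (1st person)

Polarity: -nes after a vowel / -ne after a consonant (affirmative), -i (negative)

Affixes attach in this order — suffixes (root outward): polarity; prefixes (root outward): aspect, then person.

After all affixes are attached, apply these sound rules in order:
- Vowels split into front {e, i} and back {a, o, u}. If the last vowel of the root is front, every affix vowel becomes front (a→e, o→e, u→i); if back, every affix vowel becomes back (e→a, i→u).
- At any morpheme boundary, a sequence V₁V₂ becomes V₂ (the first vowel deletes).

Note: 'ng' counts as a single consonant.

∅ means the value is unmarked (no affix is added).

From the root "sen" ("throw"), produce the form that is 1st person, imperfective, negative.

aspect = imperfective: zero marking, form stays sen.
Attach polarity negative -i → seni.
Attach person 1st person bu- → buseni.
Apply vowel harmony: buseni → biseni.
Vowel deletion: no change.

biseni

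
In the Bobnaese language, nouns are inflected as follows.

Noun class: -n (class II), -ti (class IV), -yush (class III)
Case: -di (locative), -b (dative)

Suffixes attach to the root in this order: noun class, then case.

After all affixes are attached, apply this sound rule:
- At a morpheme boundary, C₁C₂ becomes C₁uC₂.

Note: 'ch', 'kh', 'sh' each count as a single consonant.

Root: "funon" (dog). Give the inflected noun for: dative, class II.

funonunub

Attach noun class class II -n → funonn.
Attach case dative -b → funonnb.
Apply epenthesis: funonnb → funonunub.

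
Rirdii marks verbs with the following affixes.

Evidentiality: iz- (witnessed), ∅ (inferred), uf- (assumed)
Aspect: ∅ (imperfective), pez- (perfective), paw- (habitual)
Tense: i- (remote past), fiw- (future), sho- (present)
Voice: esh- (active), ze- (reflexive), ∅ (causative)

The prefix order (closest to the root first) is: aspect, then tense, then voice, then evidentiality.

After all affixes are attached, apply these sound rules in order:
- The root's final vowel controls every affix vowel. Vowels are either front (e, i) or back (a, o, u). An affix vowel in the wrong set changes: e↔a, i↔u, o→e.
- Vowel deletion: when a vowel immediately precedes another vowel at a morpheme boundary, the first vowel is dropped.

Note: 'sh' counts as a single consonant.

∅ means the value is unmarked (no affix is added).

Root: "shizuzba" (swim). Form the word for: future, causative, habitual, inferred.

fuwpawshizuzba

Attach aspect habitual paw- → pawshizuzba.
Attach tense future fiw- → fiwpawshizuzba.
voice = causative: zero marking, form stays fiwpawshizuzba.
evidentiality = inferred: zero marking, form stays fiwpawshizuzba.
Apply vowel harmony: fiwpawshizuzba → fuwpawshizuzba.
Vowel deletion: no change.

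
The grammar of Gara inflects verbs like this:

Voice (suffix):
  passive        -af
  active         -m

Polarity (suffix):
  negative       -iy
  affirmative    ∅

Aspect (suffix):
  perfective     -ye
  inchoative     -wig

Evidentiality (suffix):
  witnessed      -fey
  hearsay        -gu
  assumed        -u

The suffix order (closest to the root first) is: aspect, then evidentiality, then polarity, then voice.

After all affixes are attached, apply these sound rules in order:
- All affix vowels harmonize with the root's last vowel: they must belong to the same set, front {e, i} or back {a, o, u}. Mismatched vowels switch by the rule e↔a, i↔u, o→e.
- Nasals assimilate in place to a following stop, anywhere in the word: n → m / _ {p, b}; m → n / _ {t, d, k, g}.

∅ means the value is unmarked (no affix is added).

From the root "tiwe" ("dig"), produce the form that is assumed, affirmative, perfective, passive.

tiweyeief

Attach aspect perfective -ye → tiweye.
Attach evidentiality assumed -u → tiweyeu.
polarity = affirmative: zero marking, form stays tiweyeu.
Attach voice passive -af → tiweyeuaf.
Apply vowel harmony: tiweyeuaf → tiweyeief.
Nasal assimilation: no change.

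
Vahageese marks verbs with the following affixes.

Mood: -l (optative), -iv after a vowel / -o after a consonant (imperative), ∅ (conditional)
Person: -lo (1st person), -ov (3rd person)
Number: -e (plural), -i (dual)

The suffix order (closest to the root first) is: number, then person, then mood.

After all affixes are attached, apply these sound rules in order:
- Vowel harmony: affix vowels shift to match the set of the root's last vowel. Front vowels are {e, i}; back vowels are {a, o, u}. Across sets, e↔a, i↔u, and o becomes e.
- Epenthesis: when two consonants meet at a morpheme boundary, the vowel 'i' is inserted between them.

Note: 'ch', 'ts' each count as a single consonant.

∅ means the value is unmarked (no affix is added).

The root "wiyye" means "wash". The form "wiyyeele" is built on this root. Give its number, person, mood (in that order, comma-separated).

Segment: wiyye-e-lo.
number: -e → plural.
person: -lo → 1st person.
mood: ∅ → conditional.

plural, 1st person, conditional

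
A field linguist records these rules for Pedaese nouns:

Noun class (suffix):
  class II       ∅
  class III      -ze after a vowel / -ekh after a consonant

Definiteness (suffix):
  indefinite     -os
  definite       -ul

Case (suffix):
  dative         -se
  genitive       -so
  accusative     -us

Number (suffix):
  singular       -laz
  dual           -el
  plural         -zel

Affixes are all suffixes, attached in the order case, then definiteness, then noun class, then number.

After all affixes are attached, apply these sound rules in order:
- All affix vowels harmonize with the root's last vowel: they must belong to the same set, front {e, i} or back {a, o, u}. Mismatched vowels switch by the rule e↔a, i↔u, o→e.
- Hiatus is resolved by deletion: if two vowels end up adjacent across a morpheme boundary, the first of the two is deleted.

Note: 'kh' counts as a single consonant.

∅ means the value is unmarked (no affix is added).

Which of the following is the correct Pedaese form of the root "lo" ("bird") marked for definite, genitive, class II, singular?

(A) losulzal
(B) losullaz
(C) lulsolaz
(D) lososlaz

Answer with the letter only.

B

Attach case genitive -so → loso.
Attach definiteness definite -ul → losoul.
noun class = class II: zero marking, form stays losoul.
Attach number singular -laz → losoullaz.
Vowel harmony: no change.
Apply vowel deletion: losoullaz → losullaz.
So the correct form is losullaz, option (B).
(C) lulsolaz is wrong: it has the affixes in the wrong order.
(D) lososlaz is wrong: it uses indefinite instead of definite for definiteness.
(A) losulzal is wrong: it uses plural instead of singular for number.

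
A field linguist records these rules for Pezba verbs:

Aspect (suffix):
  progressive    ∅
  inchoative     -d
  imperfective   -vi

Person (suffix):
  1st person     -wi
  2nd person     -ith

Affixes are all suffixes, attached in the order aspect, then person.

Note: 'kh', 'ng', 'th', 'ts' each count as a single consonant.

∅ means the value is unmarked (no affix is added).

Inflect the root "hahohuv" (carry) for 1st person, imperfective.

Attach aspect imperfective -vi → hahohuvvi.
Attach person 1st person -wi → hahohuvviwi.

hahohuvviwi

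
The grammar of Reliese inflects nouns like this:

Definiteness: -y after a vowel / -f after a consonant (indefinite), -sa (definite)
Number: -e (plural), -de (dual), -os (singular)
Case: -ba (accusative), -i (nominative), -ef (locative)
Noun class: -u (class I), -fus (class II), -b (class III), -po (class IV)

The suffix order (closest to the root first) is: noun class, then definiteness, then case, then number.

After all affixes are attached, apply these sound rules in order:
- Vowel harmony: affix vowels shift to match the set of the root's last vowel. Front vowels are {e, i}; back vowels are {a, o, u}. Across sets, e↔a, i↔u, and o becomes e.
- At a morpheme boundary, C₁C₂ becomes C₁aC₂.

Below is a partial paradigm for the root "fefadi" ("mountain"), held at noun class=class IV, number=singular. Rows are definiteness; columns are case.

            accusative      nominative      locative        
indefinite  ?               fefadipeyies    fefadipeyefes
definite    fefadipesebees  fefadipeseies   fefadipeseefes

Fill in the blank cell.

fefadipeyabees

Attach noun class class IV -po → fefadipo.
Attach definiteness indefinite -y (after vowel 'o') → fefadipoy.
Attach case accusative -ba → fefadipoyba.
Attach number singular -os → fefadipoybaos.
Apply vowel harmony: fefadipoybaos → fefadipeybees.
Apply epenthesis: fefadipeybees → fefadipeyabees.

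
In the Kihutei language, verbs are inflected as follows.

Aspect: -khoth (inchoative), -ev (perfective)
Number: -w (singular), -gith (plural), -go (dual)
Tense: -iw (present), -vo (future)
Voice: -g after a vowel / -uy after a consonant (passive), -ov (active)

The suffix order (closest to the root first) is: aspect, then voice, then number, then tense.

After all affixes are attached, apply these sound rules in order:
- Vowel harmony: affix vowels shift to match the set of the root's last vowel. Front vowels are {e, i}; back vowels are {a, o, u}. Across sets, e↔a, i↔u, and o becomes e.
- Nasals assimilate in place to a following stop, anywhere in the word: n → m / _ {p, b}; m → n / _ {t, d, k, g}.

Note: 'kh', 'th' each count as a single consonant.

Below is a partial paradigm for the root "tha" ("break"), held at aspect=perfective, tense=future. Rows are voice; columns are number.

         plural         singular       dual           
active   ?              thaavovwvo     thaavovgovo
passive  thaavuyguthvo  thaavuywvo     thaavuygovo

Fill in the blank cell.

Attach aspect perfective -ev → thaev.
Attach voice active -ov → thaevov.
Attach number plural -gith → thaevovgith.
Attach tense future -vo → thaevovgithvo.
Apply vowel harmony: thaevovgithvo → thaavovguthvo.
Nasal assimilation: no change.

thaavovguthvo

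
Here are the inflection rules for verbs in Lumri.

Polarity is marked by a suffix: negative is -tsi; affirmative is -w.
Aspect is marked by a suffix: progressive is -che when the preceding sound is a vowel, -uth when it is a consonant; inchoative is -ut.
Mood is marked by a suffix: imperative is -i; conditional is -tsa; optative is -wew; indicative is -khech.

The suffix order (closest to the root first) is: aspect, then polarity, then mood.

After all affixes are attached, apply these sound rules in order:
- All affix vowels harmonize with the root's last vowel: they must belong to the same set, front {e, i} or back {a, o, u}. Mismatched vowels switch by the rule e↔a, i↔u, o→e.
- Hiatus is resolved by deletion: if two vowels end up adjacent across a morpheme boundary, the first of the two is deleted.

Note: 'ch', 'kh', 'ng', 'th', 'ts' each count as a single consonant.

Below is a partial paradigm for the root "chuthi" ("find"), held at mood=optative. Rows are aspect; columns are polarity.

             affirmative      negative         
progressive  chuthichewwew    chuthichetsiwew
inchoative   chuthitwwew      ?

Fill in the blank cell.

Attach aspect inchoative -ut → chuthiut.
Attach polarity negative -tsi → chuthiuttsi.
Attach mood optative -wew → chuthiuttsiwew.
Apply vowel harmony: chuthiuttsiwew → chuthiittsiwew.
Apply vowel deletion: chuthiittsiwew → chuthittsiwew.

chuthittsiwew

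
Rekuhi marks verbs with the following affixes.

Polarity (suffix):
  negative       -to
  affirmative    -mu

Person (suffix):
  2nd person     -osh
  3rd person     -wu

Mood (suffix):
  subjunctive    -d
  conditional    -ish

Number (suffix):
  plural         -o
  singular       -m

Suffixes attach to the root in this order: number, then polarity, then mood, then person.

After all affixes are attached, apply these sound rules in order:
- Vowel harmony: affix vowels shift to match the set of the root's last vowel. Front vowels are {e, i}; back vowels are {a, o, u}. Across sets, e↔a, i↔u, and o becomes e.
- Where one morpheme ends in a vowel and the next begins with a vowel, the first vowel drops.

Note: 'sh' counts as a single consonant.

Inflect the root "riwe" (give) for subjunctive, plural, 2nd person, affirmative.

riwemidesh

Attach number plural -o → riweo.
Attach polarity affirmative -mu → riweomu.
Attach mood subjunctive -d → riweomud.
Attach person 2nd person -osh → riweomudosh.
Apply vowel harmony: riweomudosh → riweemidesh.
Apply vowel deletion: riweemidesh → riwemidesh.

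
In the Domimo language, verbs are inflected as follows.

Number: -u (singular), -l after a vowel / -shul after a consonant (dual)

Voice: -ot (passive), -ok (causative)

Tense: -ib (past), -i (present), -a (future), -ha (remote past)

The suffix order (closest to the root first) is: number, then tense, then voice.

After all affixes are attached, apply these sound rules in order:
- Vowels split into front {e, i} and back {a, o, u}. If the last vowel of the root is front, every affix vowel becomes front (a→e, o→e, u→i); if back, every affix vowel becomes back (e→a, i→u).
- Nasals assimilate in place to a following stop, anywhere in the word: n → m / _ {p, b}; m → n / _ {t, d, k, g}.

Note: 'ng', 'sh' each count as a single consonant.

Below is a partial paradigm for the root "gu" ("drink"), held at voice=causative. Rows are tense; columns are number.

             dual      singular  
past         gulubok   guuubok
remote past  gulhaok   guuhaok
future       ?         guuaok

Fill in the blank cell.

Attach number dual -l (after vowel 'u') → gul.
Attach tense future -a → gula.
Attach voice causative -ok → gulaok.
Vowel harmony: no change.
Nasal assimilation: no change.

gulaok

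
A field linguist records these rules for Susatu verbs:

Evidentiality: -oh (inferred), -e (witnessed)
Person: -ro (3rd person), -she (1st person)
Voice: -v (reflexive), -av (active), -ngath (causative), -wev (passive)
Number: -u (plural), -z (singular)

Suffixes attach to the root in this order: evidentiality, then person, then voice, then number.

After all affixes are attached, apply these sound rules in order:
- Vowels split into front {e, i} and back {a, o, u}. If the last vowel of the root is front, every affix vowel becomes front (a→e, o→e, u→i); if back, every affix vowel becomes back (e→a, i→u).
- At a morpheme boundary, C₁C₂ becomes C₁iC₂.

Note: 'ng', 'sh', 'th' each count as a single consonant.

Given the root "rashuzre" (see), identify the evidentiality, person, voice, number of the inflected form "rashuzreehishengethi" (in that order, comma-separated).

Segment: rashuzre-oh-she-ngath-u.
evidentiality: -oh → inferred.
person: -she → 1st person.
voice: -ngath → causative.
number: -u → plural.

inferred, 1st person, causative, plural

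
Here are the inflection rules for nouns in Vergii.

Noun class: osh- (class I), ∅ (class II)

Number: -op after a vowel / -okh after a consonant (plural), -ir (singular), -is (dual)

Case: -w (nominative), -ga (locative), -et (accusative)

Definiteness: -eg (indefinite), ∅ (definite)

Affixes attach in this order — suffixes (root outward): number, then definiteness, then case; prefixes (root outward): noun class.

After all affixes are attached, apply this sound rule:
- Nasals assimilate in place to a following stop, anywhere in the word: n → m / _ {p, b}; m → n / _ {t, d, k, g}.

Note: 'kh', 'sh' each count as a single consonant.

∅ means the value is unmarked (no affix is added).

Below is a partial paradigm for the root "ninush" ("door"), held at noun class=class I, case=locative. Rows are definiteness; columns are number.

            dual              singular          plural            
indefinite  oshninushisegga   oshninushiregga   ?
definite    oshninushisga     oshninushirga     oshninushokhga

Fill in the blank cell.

oshninushokhegga

Attach number plural -okh (after consonant 'sh') → ninushokh.
Attach noun class class I osh- → oshninushokh.
Attach definiteness indefinite -eg → oshninushokheg.
Attach case locative -ga → oshninushokhegga.
Nasal assimilation: no change.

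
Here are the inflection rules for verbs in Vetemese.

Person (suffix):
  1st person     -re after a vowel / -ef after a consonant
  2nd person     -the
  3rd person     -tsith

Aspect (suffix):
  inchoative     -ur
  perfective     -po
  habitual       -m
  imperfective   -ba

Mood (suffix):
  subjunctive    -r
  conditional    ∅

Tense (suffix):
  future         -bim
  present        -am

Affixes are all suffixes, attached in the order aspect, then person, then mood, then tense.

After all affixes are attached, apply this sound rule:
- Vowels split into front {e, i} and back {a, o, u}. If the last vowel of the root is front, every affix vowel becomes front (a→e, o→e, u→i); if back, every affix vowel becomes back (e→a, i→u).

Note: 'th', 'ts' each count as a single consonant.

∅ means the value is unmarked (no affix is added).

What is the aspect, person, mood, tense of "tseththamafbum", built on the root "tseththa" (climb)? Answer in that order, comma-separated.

Segment: tseththa-m-ef-bim.
aspect: -m → habitual.
person: -re/ef → 1st person.
mood: ∅ → conditional.
tense: -bim → future.

habitual, 1st person, conditional, future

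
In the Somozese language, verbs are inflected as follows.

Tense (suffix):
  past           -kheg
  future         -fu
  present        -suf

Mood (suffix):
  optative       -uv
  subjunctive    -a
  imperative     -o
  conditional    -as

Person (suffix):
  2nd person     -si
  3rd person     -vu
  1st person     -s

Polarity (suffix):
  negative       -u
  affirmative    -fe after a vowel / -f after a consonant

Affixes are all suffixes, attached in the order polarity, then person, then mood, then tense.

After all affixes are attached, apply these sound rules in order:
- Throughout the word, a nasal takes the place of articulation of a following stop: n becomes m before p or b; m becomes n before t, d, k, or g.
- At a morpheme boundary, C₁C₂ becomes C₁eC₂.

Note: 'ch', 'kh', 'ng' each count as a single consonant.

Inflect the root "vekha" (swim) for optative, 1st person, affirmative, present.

Attach polarity affirmative -fe (after vowel 'a') → vekhafe.
Attach person 1st person -s → vekhafes.
Attach mood optative -uv → vekhafesuv.
Attach tense present -suf → vekhafesuvsuf.
Nasal assimilation: no change.
Apply epenthesis: vekhafesuvsuf → vekhafesuvesuf.

vekhafesuvesuf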